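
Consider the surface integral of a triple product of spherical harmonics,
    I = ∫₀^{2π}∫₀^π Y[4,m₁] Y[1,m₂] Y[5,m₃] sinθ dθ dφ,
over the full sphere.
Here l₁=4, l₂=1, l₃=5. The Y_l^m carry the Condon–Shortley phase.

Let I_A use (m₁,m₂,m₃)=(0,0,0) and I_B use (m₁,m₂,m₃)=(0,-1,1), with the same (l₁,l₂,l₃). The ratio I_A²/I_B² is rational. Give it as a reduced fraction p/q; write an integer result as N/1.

Same 4,1,5: normalisation and zero-m 3j drop out of the ratio.
A: Δ: 0! 8! 2! / 11! → 1/495; sum: t=0:+1/576 = 1/576; 3j²(4 1 5; 0 0 0) = Δ·Π!·Σ² = 5/99  (sign -1)
B: Δ: 0! 8! 2! / 11! → 1/495; sum: t=0:+1/1152 = 1/1152; 3j²(4 1 5; 0 -1 1) = Δ·Π!·Σ² = 1/33  (sign +1)
I_A²/I_B² = (5/99)/(1/33) = 5/3

5/3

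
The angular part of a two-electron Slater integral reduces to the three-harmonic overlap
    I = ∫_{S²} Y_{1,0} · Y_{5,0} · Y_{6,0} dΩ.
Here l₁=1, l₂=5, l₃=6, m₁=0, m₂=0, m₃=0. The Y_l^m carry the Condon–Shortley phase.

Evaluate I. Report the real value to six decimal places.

0.245154

m-sum 0 ✓  L=12 even ✓  4≤6≤6 ✓
Π(2lᵢ+1) = 3×11×13 = 429
triangle coeff Δ(1,5,6) = 1/858
Σ_t [0,0]: t=0:+1/14400 = 1/14400
(3j)²=6/143 [(1 5 6; 0 0 0)], sign=+1
(m-triple is (0,0,0) — same symbol as above.)
⇒ 4πI² = 108/143
I = (+1)√(108/143/(4π)) = 0.24515397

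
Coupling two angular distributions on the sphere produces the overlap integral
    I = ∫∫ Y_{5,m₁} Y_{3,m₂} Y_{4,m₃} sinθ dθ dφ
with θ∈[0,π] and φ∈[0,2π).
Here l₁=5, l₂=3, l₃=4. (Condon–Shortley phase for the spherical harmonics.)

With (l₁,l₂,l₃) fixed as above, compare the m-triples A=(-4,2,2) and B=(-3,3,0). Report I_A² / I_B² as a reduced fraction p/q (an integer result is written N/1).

Same 5,3,4: normalisation and zero-m 3j drop out of the ratio.
A: Δ: 4! 6! 2! / 13! → 1/180180; sum: t=3:−1/8640 t=4:+1/2880 = 1/4320; 3j²(5 3 4; -4 2 2) = Δ·Π!·Σ² = 8/429  (sign +1)
B: Δ: 4! 6! 2! / 13! → 1/180180; sum: t=4:+1/2304 = 1/2304; 3j²(5 3 4; -3 3 0) = Δ·Π!·Σ² = 5/143  (sign +1)
I_A²/I_B² = (8/429)/(5/143) = 8/15

8/15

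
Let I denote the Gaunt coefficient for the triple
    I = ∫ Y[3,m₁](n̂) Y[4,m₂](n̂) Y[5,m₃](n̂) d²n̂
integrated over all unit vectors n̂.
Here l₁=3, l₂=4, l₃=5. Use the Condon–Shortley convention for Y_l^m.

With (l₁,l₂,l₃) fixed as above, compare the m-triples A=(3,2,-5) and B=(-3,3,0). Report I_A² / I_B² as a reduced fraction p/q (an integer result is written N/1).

2/1

Same 3,4,5: normalisation and zero-m 3j drop out of the ratio.
A: Δ: 2! 4! 6! / 13! → 1/180180; sum: t=0:+1/34560 = 1/34560; 3j²(3 4 5; 3 2 -5) = Δ·Π!·Σ² = 5/286  (sign +1)
B: Δ: 2! 4! 6! / 13! → 1/180180; sum: t=2:+1/5760 = 1/5760; 3j²(3 4 5; -3 3 0) = Δ·Π!·Σ² = 5/572  (sign -1)
I_A²/I_B² = (5/286)/(5/572) = 2/1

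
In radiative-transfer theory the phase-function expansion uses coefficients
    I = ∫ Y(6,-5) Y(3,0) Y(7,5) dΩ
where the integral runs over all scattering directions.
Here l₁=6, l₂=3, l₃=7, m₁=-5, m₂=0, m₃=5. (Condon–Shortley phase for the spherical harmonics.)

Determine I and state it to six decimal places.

m-sum 0 ✓  L=16 even ✓  3≤7≤9 ✓
Π(2lᵢ+1) = 13×7×15 = 1365
triangle coeff Δ(6,3,7) = 1/2042040
Σ_t [0,2]: t=0:+1/207360 t=1:−1/57600 t=2:+1/207360 = -1/129600
(3j)²=168/12155 [(6 3 7; 0 0 0)], sign=+1
Σ_t [1,2]: t=1:−1/14515200 t=2:+1/4354560 = 1/6220800
(3j)²=77/4420 [(6 3 7; -5 0 5)], sign=+1
⇒ 4πI² = 6174/18785
I = (+1)√(6174/18785/(4π)) = 0.16172337

0.161723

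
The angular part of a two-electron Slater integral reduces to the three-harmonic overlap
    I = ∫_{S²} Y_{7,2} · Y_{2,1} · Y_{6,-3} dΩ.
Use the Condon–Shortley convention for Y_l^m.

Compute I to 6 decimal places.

0.000000

L=15 odd ⇒ parity kills the (l;000) factor ⇒ I = 0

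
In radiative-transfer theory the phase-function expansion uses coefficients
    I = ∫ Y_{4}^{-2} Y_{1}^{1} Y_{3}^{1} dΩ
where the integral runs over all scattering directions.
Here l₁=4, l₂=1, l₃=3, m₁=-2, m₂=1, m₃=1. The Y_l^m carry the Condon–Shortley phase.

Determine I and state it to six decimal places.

0.238414

Rules hold: Σm=0, L=8 even, 3≤3≤5.
N = 9·3·7 = 189
Δ = 2!·6!·0!/9! = 1/252
Racah Σ t=1..1: t=1:−1/36 = -1/36
⇒ 3j(4 1 3; 0 0 0)² = 4/63, sgn +1
Racah Σ t=2..2: t=2:+1/96 = 1/96
⇒ 3j(4 1 3; -2 1 1)² = 5/84, sgn +1
4πI² = N·(3j₀)²·(3jₘ)² = 5/7
I = +1·√(0.714286/4π) = 0.23841361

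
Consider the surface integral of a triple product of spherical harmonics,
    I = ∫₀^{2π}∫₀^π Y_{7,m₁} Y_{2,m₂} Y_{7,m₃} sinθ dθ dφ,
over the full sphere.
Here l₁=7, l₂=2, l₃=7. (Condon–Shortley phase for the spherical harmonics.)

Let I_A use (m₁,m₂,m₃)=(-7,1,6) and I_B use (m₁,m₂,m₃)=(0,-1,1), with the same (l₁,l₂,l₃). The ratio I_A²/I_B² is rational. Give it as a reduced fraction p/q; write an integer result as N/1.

Shared (l₁,l₂,l₃)=(7,2,7): N and (l;000)² cancel in I_A²/I_B².
A: Δ = 2!·12!·2!/17! = 1/185640; Racah Σ t=2..2: t=2:+1/958003200 = 1/958003200; ⇒ 3j(7 2 7; -7 1 6)² = 13/680, sgn -1
B: Δ = 2!·12!·2!/17! = 1/185640; Racah Σ t=0..1: t=0:+1/1209600 t=1:−1/1036800 = -1/7257600; ⇒ 3j(7 2 7; 0 -1 1)² = 1/2210, sgn -1
I_A²/I_B² = (13/680)/(1/2210) = 169/4

169/4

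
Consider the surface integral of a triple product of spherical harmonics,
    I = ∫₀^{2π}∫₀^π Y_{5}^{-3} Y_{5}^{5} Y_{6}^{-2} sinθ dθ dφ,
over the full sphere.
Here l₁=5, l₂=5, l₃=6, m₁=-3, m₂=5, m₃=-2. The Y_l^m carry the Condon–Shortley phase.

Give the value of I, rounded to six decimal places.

0.140602

m-sum 0 ✓  L=16 even ✓  0≤6≤10 ✓
Π(2lᵢ+1) = 11×11×13 = 1573
triangle coeff Δ(5,5,6) = 1/28588560
Σ_t [0,4]: t=0:+1/345600 t=1:−1/13824 t=2:+1/5184 t=3:−1/13824 t=4:+1/345600 = 7/129600
(3j)²=80/7293 [(5 5 6; 0 0 0)], sign=+1
Σ_t [4,4]: t=4:+1/829440 = 1/829440
(3j)²=35/2431 [(5 5 6; -3 5 -2)], sign=+1
⇒ 4πI² = 2800/11271
I = (+1)√(2800/11271/(4π)) = 0.14060244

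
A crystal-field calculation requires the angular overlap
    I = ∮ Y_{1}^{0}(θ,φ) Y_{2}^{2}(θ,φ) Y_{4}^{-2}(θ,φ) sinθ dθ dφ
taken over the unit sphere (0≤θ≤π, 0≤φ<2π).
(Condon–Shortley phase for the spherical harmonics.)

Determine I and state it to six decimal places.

l₃=4 ∉ [1,3] — triangle fails ⇒ I = 0

0.000000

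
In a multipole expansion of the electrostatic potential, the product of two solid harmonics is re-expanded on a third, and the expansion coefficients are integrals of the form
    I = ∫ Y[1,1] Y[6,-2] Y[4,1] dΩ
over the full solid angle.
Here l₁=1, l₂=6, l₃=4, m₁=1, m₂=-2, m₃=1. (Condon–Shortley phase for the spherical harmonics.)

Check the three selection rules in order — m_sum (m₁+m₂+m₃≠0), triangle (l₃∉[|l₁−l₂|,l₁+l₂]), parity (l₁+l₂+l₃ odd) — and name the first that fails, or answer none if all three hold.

triangle

Σmᵢ = 0  ✓
l₃∈[|l₁−l₂|,l₁+l₂]=[5,7], have l₃=4  ✗
Σlᵢ = 11 ⇒ odd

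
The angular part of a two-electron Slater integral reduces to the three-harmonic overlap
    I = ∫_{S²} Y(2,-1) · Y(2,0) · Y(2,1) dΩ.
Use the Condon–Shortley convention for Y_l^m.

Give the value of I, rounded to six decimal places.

-0.090112

Checks pass: Σm=0; 6 even; l₃=2∈[0,4].
(2·2+1)(2·2+1)(2·2+1) = 125
Δ: 2! 2! 2! / 7! → 1/630
sum: t=0:+1/8 t=1:−1/1 t=2:+1/8 = -3/4
3j²(2 2 2; 0 0 0) = Δ·Π!·Σ² = 2/35  (sign -1)
sum: t=1:−1/2 t=2:+1/4 = -1/4
3j²(2 2 2; -1 0 1) = Δ·Π!·Σ² = 1/70  (sign +1)
combine: 4πI² = 125·2/35·1/70 = 5/49
take √, sign -1: I = -0.09011188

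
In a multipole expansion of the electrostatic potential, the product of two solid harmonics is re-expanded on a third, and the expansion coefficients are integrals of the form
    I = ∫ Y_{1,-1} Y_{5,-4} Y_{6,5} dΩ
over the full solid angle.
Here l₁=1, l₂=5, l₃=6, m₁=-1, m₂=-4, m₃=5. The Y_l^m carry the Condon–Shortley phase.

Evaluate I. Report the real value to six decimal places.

m-sum 0 ✓  L=12 even ✓  4≤6≤6 ✓
Π(2lᵢ+1) = 3×11×13 = 429
triangle coeff Δ(1,5,6) = 1/858
Σ_t [0,0]: t=0:+1/14400 = 1/14400
(3j)²=6/143 [(1 5 6; 0 0 0)], sign=+1
Σ_t [0,0]: t=0:+1/725760 = 1/725760
(3j)²=5/78 [(1 5 6; -1 -4 5)], sign=-1
⇒ 4πI² = 15/13
I = (-1)√(15/13/(4π)) = -0.30301841

-0.303018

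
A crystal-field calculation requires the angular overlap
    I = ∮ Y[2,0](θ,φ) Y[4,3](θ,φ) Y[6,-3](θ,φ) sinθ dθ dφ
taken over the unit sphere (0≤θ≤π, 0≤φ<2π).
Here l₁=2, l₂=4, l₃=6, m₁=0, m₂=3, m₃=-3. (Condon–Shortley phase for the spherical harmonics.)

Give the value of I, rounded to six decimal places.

Rules hold: Σm=0, L=12 even, 2≤6≤6.
N = 5·9·13 = 585
Δ = 0!·4!·8!/13! = 1/6435
Racah Σ t=0..0: t=0:+1/2304 = 1/2304
⇒ 3j(2 4 6; 0 0 0)² = 5/143, sgn +1
Racah Σ t=0..0: t=0:+1/20160 = 1/20160
⇒ 3j(2 4 6; 0 3 -3)² = 12/715, sgn -1
4πI² = N·(3j₀)²·(3jₘ)² = 540/1573
I = -1·√(0.343293/4π) = -0.16528277

-0.165283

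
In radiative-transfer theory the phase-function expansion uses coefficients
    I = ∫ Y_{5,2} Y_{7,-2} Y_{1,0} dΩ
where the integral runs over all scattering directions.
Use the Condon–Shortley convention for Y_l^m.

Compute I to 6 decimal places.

0.000000

triangle: need 2≤l₃≤12, have 1; I=0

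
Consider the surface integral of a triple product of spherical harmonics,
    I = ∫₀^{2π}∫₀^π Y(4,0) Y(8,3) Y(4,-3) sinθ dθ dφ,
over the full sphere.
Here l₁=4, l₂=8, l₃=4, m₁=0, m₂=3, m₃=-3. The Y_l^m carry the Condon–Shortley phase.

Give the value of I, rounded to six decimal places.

Checks pass: Σm=0; 16 even; l₃=4∈[4,12].
(2·4+1)(2·8+1)(2·4+1) = 1377
Δ: 8! 0! 8! / 17! → 1/218790
sum: t=4:+1/331776 = 1/331776
3j²(4 8 4; 0 0 0) = Δ·Π!·Σ² = 490/21879  (sign +1)
sum: t=4:+1/2903040 = 1/2903040
3j²(4 8 4; 0 3 -3) = Δ·Π!·Σ² = 5/663  (sign -1)
combine: 4πI² = 1377·490/21879·5/663 = 7350/31603
take √, sign -1: I = -0.13604249

-0.136042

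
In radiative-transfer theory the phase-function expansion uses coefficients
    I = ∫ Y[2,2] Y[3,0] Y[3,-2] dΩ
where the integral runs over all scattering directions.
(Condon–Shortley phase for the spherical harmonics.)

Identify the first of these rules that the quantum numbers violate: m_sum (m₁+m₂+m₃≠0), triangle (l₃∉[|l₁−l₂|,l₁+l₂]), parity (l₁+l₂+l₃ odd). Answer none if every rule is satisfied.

none

m₁+m₂+m₃ = 2 + 0 − 2 = 0  ✓
triangle: |2−3|=1 ≤ l₃=3 ≤ 2+3=5  ✓
parity: l₁+l₂+l₃ = 8 is even  ✓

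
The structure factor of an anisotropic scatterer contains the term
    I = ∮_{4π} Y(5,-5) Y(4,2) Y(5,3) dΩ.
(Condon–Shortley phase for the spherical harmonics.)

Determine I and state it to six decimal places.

-0.184127

Checks pass: Σm=0; 14 even; l₃=5∈[1,9].
(2·5+1)(2·4+1)(2·5+1) = 1089
Δ: 4! 6! 4! / 15! → 1/3153150
sum: t=0:+1/69120 t=1:−1/1728 t=2:+1/576 t=3:−1/1728 t=4:+1/69120 = 7/11520
3j²(5 4 5; 0 0 0) = Δ·Π!·Σ² = 2/143  (sign -1)
sum: t=4:+1/69120 = 1/69120
3j²(5 4 5; -5 2 3) = Δ·Π!·Σ² = 4/143  (sign +1)
combine: 4πI² = 1089·2/143·4/143 = 72/169
take √, sign -1: I = -0.18412721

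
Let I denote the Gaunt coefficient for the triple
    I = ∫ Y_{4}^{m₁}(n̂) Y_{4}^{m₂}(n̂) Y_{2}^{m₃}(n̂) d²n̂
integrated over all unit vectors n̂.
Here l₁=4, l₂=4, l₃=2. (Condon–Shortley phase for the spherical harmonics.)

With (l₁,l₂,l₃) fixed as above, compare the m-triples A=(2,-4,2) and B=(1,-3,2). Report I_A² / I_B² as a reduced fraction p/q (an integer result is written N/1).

4/9

Same 4,4,2: normalisation and zero-m 3j drop out of the ratio.
A: Δ: 6! 2! 2! / 11! → 1/13860; sum: t=0:+1/2880 = 1/2880; 3j²(4 4 2; 2 -4 2) = Δ·Π!·Σ² = 2/165  (sign +1)
B: Δ: 6! 2! 2! / 11! → 1/13860; sum: t=1:−1/480 = -1/480; 3j²(4 4 2; 1 -3 2) = Δ·Π!·Σ² = 3/110  (sign -1)
I_A²/I_B² = (2/165)/(3/110) = 4/9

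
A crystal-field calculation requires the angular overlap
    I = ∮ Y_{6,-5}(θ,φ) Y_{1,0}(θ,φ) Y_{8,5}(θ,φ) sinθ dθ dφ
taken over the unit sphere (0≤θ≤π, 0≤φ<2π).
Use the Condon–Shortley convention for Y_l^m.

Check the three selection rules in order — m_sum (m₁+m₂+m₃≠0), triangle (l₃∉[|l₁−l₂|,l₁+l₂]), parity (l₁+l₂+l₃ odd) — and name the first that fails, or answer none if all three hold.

m₁+m₂+m₃ = -5 + 0 + 5 = 0  ✓
triangle: |6−1|=5 ≤ l₃=8 ≤ 6+1=7  ✗
parity: l₁+l₂+l₃ = 15 is odd

triangle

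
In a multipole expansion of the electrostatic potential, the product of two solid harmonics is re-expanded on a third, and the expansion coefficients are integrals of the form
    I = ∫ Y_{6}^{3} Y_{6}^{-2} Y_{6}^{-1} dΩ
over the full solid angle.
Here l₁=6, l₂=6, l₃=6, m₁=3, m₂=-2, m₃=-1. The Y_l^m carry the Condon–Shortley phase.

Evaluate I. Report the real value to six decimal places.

-0.055657

Rules hold: Σm=0, L=18 even, 0≤6≤12.
N = 13·13·13 = 2197
Δ = 6!·6!·6!/19! = 1/325909584
Racah Σ t=0..6: t=0:+1/373248000 t=1:−1/1728000 t=2:+1/110592 t=3:−1/46656 t=4:+1/110592 t=5:−1/1728000 t=6:+1/373248000 = -7/1555200
⇒ 3j(6 6 6; 0 0 0)² = 400/46189, sgn -1
Racah Σ t=0..3: t=0:+1/1244160 t=1:−1/207360 t=2:+1/276480 t=3:−1/3110400 = -1/1382400
⇒ 3j(6 6 6; 3 -2 -1)² = 189/92378, sgn +1
4πI² = N·(3j₀)²·(3jₘ)² = 491400/12623809
I = -1·√(0.0389264/4π) = -0.05565670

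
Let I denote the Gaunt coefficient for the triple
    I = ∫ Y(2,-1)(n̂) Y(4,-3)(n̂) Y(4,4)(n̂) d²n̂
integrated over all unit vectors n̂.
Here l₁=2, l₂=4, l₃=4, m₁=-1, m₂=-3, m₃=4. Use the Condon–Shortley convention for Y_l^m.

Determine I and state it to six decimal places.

m-sum 0 ✓  L=10 even ✓  2≤4≤6 ✓
Π(2lᵢ+1) = 5×9×9 = 405
triangle coeff Δ(2,4,4) = 1/13860
Σ_t [0,2]: t=0:+1/192 t=1:−1/36 t=2:+1/192 = -5/288
(3j)²=20/693 [(2 4 4; 0 0 0)], sign=-1
Σ_t [1,1]: t=1:−1/1440 = -1/1440
(3j)²=7/165 [(2 4 4; -1 -3 4)], sign=-1
⇒ 4πI² = 60/121
I = (+1)√(60/121/(4π)) = 0.19864517

0.198645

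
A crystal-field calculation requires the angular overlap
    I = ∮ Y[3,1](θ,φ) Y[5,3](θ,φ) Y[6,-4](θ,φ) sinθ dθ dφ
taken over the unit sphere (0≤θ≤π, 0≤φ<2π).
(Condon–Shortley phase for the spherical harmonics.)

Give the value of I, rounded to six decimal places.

m-sum 0 ✓  L=14 even ✓  2≤6≤8 ✓
Π(2lᵢ+1) = 7×11×13 = 1001
triangle coeff Δ(3,5,6) = 1/675675
Σ_t [0,2]: t=0:+1/8640 t=1:−1/2304 t=2:+1/8640 = -7/34560
(3j)²=7/429 [(3 5 6; 0 0 0)], sign=-1
Σ_t [0,2]: t=0:+1/322560 t=1:−1/30240 t=2:+1/69120 = -1/64512
(3j)²=10/1001 [(3 5 6; 1 3 -4)], sign=-1
⇒ 4πI² = 70/429
I = (+1)√(70/429/(4π)) = 0.11395029

0.113950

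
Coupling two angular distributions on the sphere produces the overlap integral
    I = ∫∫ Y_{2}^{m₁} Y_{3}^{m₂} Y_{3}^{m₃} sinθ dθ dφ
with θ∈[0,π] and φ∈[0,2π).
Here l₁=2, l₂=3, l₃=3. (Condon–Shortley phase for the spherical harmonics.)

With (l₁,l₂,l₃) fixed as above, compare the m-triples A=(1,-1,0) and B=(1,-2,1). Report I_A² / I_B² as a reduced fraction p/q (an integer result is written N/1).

Same 2,3,3: normalisation and zero-m 3j drop out of the ratio.
A: Δ: 2! 2! 4! / 9! → 1/3780; sum: t=0:+1/8 t=1:−1/12 = 1/24; 3j²(2 3 3; 1 -1 0) = Δ·Π!·Σ² = 1/210  (sign -1)
B: Δ: 2! 2! 4! / 9! → 1/3780; sum: t=0:+1/12 t=1:−1/48 = 1/16; 3j²(2 3 3; 1 -2 1) = Δ·Π!·Σ² = 1/28  (sign +1)
I_A²/I_B² = (1/210)/(1/28) = 2/15

2/15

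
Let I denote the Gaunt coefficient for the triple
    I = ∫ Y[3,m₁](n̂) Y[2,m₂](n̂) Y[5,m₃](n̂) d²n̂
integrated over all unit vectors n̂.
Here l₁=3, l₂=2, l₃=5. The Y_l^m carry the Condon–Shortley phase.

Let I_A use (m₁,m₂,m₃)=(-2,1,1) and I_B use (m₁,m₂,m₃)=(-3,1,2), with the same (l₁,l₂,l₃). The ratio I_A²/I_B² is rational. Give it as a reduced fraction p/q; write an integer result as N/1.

Same 3,2,5: normalisation and zero-m 3j drop out of the ratio.
A: Δ: 0! 6! 4! / 11! → 1/2310; sum: t=0:+1/720 = 1/720; 3j²(3 2 5; -2 1 1) = Δ·Π!·Σ² = 4/385  (sign +1)
B: Δ: 0! 6! 4! / 11! → 1/2310; sum: t=0:+1/4320 = 1/4320; 3j²(3 2 5; -3 1 2) = Δ·Π!·Σ² = 1/330  (sign -1)
I_A²/I_B² = (4/385)/(1/330) = 24/7

24/7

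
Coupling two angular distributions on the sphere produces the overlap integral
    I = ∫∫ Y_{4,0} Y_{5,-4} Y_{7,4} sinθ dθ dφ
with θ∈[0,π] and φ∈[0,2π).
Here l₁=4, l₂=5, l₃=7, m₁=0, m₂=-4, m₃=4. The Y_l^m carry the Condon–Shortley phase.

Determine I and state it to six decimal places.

-0.153174

m-sum 0 ✓  L=16 even ✓  1≤7≤9 ✓
Π(2lᵢ+1) = 9×11×15 = 1485
triangle coeff Δ(4,5,7) = 1/6126120
Σ_t [0,2]: t=0:+1/69120 t=1:−1/20736 t=2:+1/69120 = -1/51840
(3j)²=280/21879 [(4 5 7; 0 0 0)], sign=+1
Σ_t [0,1]: t=0:+1/483840 t=1:−1/1451520 = 1/725760
(3j)²=24/1547 [(4 5 7; 0 -4 4)], sign=-1
⇒ 4πI² = 14400/48841
I = (-1)√(14400/48841/(4π)) = -0.15317364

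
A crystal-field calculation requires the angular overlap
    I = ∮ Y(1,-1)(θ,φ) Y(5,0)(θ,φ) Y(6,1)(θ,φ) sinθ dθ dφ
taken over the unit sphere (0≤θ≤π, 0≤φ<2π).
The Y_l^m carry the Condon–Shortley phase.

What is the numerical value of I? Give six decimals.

Rules hold: Σm=0, L=12 even, 4≤6≤6.
N = 3·11·13 = 429
Δ = 0!·2!·10!/13! = 1/858
Racah Σ t=0..0: t=0:+1/14400 = 1/14400
⇒ 3j(1 5 6; 0 0 0)² = 6/143, sgn +1
Racah Σ t=0..0: t=0:+1/28800 = 1/28800
⇒ 3j(1 5 6; -1 0 1)² = 7/286, sgn -1
4πI² = N·(3j₀)²·(3jₘ)² = 63/143
I = -1·√(0.440559/4π) = -0.18723944

-0.187239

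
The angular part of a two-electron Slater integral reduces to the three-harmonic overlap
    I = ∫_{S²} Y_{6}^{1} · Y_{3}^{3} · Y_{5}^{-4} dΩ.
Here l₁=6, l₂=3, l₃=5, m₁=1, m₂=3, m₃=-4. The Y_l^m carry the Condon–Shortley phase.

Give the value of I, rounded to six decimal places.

0.072068

Checks pass: Σm=0; 14 even; l₃=5∈[3,9].
(2·6+1)(2·3+1)(2·5+1) = 1001
Δ: 4! 8! 2! / 15! → 1/675675
sum: t=1:−1/8640 t=2:+1/2304 t=3:−1/8640 = 7/34560
3j²(6 3 5; 0 0 0) = Δ·Π!·Σ² = 7/429  (sign -1)
sum: t=4:+1/241920 = 1/241920
3j²(6 3 5; 1 3 -4) = Δ·Π!·Σ² = 4/1001  (sign -1)
combine: 4πI² = 1001·7/429·4/1001 = 28/429
take √, sign +1: I = 0.07206849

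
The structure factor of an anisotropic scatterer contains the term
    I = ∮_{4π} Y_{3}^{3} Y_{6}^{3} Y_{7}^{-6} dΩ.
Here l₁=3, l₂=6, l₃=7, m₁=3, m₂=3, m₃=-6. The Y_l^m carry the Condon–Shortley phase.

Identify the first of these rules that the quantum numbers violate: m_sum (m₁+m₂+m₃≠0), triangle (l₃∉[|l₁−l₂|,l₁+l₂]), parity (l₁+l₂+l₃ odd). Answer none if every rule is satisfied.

none

Σmᵢ = 0  ✓
l₃∈[|l₁−l₂|,l₁+l₂]=[3,9], have l₃=7  ✓
Σlᵢ = 16 ⇒ even  ✓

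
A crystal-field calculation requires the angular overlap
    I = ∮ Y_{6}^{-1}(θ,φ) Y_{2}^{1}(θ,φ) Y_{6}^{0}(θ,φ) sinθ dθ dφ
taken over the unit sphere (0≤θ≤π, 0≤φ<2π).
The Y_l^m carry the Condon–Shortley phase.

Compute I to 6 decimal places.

m-sum 0 ✓  L=14 even ✓  4≤6≤8 ✓
Π(2lᵢ+1) = 13×5×13 = 845
triangle coeff Δ(6,2,6) = 1/90090
Σ_t [0,2]: t=0:+1/69120 t=1:−1/14400 t=2:+1/69120 = -7/172800
(3j)²=14/715 [(6 2 6; 0 0 0)], sign=-1
Σ_t [1,2]: t=1:−1/34560 t=2:+1/28800 = 1/172800
(3j)²=1/1430 [(6 2 6; -1 1 0)], sign=+1
⇒ 4πI² = 7/605
I = (-1)√(7/605/(4π)) = -0.03034355

-0.030344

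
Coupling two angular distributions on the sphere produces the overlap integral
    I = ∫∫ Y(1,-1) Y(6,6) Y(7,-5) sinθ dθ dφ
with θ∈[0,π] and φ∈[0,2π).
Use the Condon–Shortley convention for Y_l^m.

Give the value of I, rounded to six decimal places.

-0.034990

m-sum 0 ✓  L=14 even ✓  5≤7≤7 ✓
Π(2lᵢ+1) = 3×13×15 = 585
triangle coeff Δ(1,6,7) = 1/1365
Σ_t [0,0]: t=0:+1/518400 = 1/518400
(3j)²=7/195 [(1 6 7; 0 0 0)], sign=-1
Σ_t [0,0]: t=0:+1/958003200 = 1/958003200
(3j)²=1/1365 [(1 6 7; -1 6 -5)], sign=+1
⇒ 4πI² = 1/65
I = (-1)√(1/65/(4π)) = -0.03498955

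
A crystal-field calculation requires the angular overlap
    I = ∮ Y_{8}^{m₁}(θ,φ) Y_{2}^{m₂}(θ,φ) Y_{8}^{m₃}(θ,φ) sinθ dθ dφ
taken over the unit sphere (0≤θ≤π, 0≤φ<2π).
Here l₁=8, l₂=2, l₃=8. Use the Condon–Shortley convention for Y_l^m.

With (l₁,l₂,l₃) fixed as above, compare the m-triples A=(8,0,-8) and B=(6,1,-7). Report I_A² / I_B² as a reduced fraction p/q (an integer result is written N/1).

Shared (l₁,l₂,l₃)=(8,2,8): N and (l;000)² cancel in I_A²/I_B².
A: Δ = 2!·14!·2!/19! = 1/348840; Racah Σ t=0..0: t=0:+1/348713164800 = 1/348713164800; ⇒ 3j(8 2 8; 8 0 -8)² = 40/969, sgn +1
B: Δ = 2!·14!·2!/19! = 1/348840; Racah Σ t=1..2: t=1:−1/12454041600 t=2:+1/174356582400 = -1/13412044800; ⇒ 3j(8 2 8; 6 1 -7)² = 169/7752, sgn +1
I_A²/I_B² = (40/969)/(169/7752) = 320/169

320/169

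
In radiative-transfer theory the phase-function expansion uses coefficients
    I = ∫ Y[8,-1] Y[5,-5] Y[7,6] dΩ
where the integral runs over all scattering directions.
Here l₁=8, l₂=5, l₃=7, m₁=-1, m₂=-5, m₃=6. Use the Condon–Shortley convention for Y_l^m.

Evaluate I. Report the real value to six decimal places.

Rules hold: Σm=0, L=20 even, 3≤7≤13.
N = 17·11·15 = 2805
Δ = 6!·10!·4!/21! = 1/814773960
Racah Σ t=1..5: t=1:−1/87091200 t=2:+1/4976640 t=3:−1/2073600 t=4:+1/4976640 t=5:−1/87091200 = -1/9676800
⇒ 3j(8 5 7; 0 0 0)² = 360/46189, sgn +1
Racah Σ t=0..0: t=0:+1/6270566400 = 1/6270566400
⇒ 3j(8 5 7; -1 -5 6)² = 5/3876, sgn -1
4πI² = N·(3j₀)²·(3jₘ)² = 2250/79781
I = -1·√(0.0282022/4π) = -0.04737362

-0.047374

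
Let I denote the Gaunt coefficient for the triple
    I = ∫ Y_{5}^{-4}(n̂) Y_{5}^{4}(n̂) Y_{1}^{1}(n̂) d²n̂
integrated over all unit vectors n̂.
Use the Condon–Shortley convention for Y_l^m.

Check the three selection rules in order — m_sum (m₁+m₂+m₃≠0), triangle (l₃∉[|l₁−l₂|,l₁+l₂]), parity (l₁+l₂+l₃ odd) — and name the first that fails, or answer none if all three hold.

Σmᵢ = 1  ✗
l₃∈[|l₁−l₂|,l₁+l₂]=[0,10], have l₃=1
Σlᵢ = 11 ⇒ odd

m_sum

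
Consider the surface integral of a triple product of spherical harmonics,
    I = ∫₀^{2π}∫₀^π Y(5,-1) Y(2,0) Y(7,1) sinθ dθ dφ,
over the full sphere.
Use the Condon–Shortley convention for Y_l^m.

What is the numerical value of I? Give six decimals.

-0.232242

Checks pass: Σm=0; 14 even; l₃=7∈[3,7].
(2·5+1)(2·2+1)(2·7+1) = 825
Δ: 0! 10! 4! / 15! → 1/15015
sum: t=0:+1/57600 = 1/57600
3j²(5 2 7; 0 0 0) = Δ·Π!·Σ² = 21/715  (sign -1)
sum: t=0:+1/69120 = 1/69120
3j²(5 2 7; -1 0 1) = Δ·Π!·Σ² = 4/143  (sign +1)
combine: 4πI² = 825·21/715·4/143 = 1260/1859
take √, sign -1: I = -0.23224194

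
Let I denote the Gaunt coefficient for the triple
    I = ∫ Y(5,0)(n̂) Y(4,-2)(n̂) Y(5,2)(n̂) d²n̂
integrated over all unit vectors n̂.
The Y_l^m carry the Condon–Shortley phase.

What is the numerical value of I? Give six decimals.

-0.099440

Checks pass: Σm=0; 14 even; l₃=5∈[1,9].
(2·5+1)(2·4+1)(2·5+1) = 1089
Δ: 4! 6! 4! / 15! → 1/3153150
sum: t=0:+1/69120 t=1:−1/1728 t=2:+1/576 t=3:−1/1728 t=4:+1/69120 = 7/11520
3j²(5 4 5; 0 0 0) = Δ·Π!·Σ² = 2/143  (sign -1)
sum: t=0:+1/11520 t=1:−1/1728 t=2:+1/3456 = -7/34560
3j²(5 4 5; 0 -2 2) = Δ·Π!·Σ² = 7/858  (sign +1)
combine: 4πI² = 1089·2/143·7/858 = 21/169
take √, sign -1: I = -0.09944006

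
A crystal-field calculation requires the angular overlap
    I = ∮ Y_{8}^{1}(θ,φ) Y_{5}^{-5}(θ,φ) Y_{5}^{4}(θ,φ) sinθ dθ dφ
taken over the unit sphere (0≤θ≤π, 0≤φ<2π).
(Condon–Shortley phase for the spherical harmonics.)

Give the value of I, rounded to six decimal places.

Checks pass: Σm=0; 18 even; l₃=5∈[3,13].
(2·8+1)(2·5+1)(2·5+1) = 2057
Δ: 8! 8! 2! / 19! → 1/37413090
sum: t=3:−1/1036800 t=4:+1/331776 t=5:−1/1036800 = 1/921600
3j²(8 5 5; 0 0 0) = Δ·Π!·Σ² = 490/46189  (sign -1)
sum: t=0:+1/406425600 = 1/406425600
3j²(8 5 5; 1 -5 4) = Δ·Π!·Σ² = 18/46189  (sign -1)
combine: 4πI² = 2057·490/46189·18/46189 = 8820/1037153
take √, sign +1: I = 0.02601405

0.026014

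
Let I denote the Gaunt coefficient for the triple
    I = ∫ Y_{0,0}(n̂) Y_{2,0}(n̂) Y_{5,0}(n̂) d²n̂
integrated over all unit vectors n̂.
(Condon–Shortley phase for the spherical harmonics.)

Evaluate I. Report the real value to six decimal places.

|0−2|≤5≤0+2 violated ⇒ I = 0

0.000000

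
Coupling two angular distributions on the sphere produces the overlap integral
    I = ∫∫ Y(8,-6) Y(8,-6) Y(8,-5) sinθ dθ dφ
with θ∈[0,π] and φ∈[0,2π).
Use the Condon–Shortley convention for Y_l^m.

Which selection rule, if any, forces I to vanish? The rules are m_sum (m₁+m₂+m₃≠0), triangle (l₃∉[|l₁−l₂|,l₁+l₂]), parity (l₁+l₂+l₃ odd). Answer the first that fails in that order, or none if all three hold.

m₁+m₂+m₃ = -6 − 6 − 5 = -17  ✗
triangle: |8−8|=0 ≤ l₃=8 ≤ 8+8=16
parity: l₁+l₂+l₃ = 24 is even

m_sum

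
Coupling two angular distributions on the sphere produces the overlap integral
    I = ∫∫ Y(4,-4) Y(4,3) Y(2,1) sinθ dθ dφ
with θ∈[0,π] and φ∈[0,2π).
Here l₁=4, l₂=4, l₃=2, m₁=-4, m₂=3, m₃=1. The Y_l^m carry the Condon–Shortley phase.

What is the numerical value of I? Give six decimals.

m-sum 0 ✓  L=10 even ✓  0≤2≤8 ✓
Π(2lᵢ+1) = 9×9×5 = 405
triangle coeff Δ(4,4,2) = 1/13860
Σ_t [2,4]: t=2:+1/192 t=3:−1/36 t=4:+1/192 = -5/288
(3j)²=20/693 [(4 4 2; 0 0 0)], sign=-1
Σ_t [6,6]: t=6:+1/1440 = 1/1440
(3j)²=7/165 [(4 4 2; -4 3 1)], sign=-1
⇒ 4πI² = 60/121
I = (+1)√(60/121/(4π)) = 0.19864517

0.198645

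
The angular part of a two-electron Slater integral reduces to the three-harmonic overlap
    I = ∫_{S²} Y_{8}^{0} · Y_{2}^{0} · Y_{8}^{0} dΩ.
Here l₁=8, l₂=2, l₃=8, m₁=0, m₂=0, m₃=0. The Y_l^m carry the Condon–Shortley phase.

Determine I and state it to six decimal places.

0.159356

Checks pass: Σm=0; 18 even; l₃=8∈[6,10].
(2·8+1)(2·2+1)(2·8+1) = 1445
Δ: 2! 14! 2! / 19! → 1/348840
sum: t=0:+1/116121600 t=1:−1/25401600 t=2:+1/116121600 = -1/45158400
3j²(8 2 8; 0 0 0) = Δ·Π!·Σ² = 24/1615  (sign -1)
(m-triple is (0,0,0) — same symbol as above.)
combine: 4πI² = 1445·24/1615·24/1615 = 576/1805
take √, sign +1: I = 0.15935574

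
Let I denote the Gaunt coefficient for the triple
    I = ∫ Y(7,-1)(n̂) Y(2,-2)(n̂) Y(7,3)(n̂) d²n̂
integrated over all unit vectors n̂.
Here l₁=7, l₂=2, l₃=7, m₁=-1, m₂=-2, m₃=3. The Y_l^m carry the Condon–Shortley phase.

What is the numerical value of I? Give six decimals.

0.181642

m-sum 0 ✓  L=16 even ✓  5≤7≤9 ✓
Π(2lᵢ+1) = 15×5×15 = 1125
triangle coeff Δ(7,2,7) = 1/185640
Σ_t [0,2]: t=0:+1/2419200 t=1:−1/518400 t=2:+1/2419200 = -1/907200
(3j)²=56/3315 [(7 2 7; 0 0 0)], sign=+1
Σ_t [0,0]: t=0:+1/3870720 = 1/3870720
(3j)²=135/6188 [(7 2 7; -1 -2 3)], sign=+1
⇒ 4πI² = 20250/48841
I = (+1)√(20250/48841/(4π)) = 0.18164160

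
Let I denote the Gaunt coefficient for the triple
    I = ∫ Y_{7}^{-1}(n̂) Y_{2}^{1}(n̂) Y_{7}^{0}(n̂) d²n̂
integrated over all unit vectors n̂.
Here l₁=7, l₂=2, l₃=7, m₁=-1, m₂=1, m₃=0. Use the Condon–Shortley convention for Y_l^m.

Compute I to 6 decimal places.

m-sum 0 ✓  L=16 even ✓  5≤7≤9 ✓
Π(2lᵢ+1) = 15×5×15 = 1125
triangle coeff Δ(7,2,7) = 1/185640
Σ_t [0,2]: t=0:+1/2419200 t=1:−1/518400 t=2:+1/2419200 = -1/907200
(3j)²=56/3315 [(7 2 7; 0 0 0)], sign=+1
Σ_t [1,2]: t=1:−1/1209600 t=2:+1/1036800 = 1/7257600
(3j)²=1/2210 [(7 2 7; -1 1 0)], sign=-1
⇒ 4πI² = 420/48841
I = (-1)√(420/48841/(4π)) = -0.02615938

-0.026159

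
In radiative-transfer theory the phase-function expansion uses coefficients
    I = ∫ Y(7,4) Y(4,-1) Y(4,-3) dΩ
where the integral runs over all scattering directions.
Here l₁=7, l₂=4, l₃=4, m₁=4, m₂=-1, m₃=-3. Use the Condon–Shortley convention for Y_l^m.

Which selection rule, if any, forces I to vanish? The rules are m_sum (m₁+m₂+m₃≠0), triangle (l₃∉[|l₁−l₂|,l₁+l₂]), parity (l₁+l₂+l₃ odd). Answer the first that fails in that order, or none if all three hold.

m₁+m₂+m₃ = 4 − 1 − 3 = 0  ✓
triangle: |7−4|=3 ≤ l₃=4 ≤ 7+4=11  ✓
parity: l₁+l₂+l₃ = 15 is odd  ✗

parity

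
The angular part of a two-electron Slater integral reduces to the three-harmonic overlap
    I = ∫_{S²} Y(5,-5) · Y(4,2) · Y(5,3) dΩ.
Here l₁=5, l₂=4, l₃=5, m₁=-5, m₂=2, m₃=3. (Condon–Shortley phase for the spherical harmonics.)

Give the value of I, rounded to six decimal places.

-0.184127

Rules hold: Σm=0, L=14 even, 1≤5≤9.
N = 11·9·11 = 1089
Δ = 4!·6!·4!/15! = 1/3153150
Racah Σ t=0..4: t=0:+1/69120 t=1:−1/1728 t=2:+1/576 t=3:−1/1728 t=4:+1/69120 = 7/11520
⇒ 3j(5 4 5; 0 0 0)² = 2/143, sgn -1
Racah Σ t=4..4: t=4:+1/69120 = 1/69120
⇒ 3j(5 4 5; -5 2 3)² = 4/143, sgn +1
4πI² = N·(3j₀)²·(3jₘ)² = 72/169
I = -1·√(0.426036/4π) = -0.18412721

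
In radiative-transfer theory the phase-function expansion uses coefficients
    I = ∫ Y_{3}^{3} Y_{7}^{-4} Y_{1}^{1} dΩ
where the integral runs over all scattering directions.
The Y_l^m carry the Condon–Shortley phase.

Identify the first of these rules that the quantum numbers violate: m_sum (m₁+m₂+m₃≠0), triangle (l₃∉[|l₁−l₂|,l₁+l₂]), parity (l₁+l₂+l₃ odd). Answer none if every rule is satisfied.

Σmᵢ = 0  ✓
l₃∈[|l₁−l₂|,l₁+l₂]=[4,10], have l₃=1  ✗
Σlᵢ = 11 ⇒ odd

triangle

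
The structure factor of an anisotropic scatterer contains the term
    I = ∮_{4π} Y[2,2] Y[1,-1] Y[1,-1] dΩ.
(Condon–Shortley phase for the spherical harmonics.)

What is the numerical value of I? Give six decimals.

0.309019

Rules hold: Σm=0, L=4 even, 1≤1≤3.
N = 5·3·3 = 45
Δ = 2!·2!·0!/5! = 1/30
Racah Σ t=1..1: t=1:−1/1 = -1/1
⇒ 3j(2 1 1; 0 0 0)² = 2/15, sgn +1
Racah Σ t=0..0: t=0:+1/4 = 1/4
⇒ 3j(2 1 1; 2 -1 -1)² = 1/5, sgn +1
4πI² = N·(3j₀)²·(3jₘ)² = 6/5
I = +1·√(1.2/4π) = 0.30901936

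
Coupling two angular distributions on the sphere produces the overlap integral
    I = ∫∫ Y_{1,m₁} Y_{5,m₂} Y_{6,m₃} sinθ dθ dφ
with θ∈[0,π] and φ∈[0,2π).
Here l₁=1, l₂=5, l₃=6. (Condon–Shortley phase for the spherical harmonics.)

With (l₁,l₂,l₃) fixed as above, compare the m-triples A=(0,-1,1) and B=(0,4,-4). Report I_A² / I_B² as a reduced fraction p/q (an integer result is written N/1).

Same 1,5,6: normalisation and zero-m 3j drop out of the ratio.
A: Δ: 0! 2! 10! / 13! → 1/858; sum: t=0:+1/17280 = 1/17280; 3j²(1 5 6; 0 -1 1) = Δ·Π!·Σ² = 35/858  (sign -1)
B: Δ: 0! 2! 10! / 13! → 1/858; sum: t=0:+1/362880 = 1/362880; 3j²(1 5 6; 0 4 -4) = Δ·Π!·Σ² = 10/429  (sign +1)
I_A²/I_B² = (35/858)/(10/429) = 7/4

7/4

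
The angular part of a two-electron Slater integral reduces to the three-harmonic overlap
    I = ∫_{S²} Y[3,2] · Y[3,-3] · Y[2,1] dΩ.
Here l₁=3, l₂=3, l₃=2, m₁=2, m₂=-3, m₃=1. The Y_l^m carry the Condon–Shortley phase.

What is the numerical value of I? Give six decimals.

-0.210261

Checks pass: Σm=0; 8 even; l₃=2∈[0,6].
(2·3+1)(2·3+1)(2·2+1) = 245
Δ: 4! 2! 2! / 9! → 1/3780
sum: t=1:−1/24 t=2:+1/4 t=3:−1/24 = 1/6
3j²(3 3 2; 0 0 0) = Δ·Π!·Σ² = 4/105  (sign +1)
sum: t=0:+1/48 = 1/48
3j²(3 3 2; 2 -3 1) = Δ·Π!·Σ² = 5/84  (sign -1)
combine: 4πI² = 245·4/105·5/84 = 5/9
take √, sign -1: I = -0.21026104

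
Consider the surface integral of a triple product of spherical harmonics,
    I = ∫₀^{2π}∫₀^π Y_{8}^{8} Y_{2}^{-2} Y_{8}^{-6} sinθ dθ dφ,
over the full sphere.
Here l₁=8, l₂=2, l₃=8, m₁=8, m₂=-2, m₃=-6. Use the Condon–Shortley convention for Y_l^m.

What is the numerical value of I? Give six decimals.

m-sum 0 ✓  L=18 even ✓  6≤8≤10 ✓
Π(2lᵢ+1) = 17×5×17 = 1445
triangle coeff Δ(8,2,8) = 1/348840
Σ_t [0,2]: t=0:+1/116121600 t=1:−1/25401600 t=2:+1/116121600 = -1/45158400
(3j)²=24/1615 [(8 2 8; 0 0 0)], sign=-1
Σ_t [0,0]: t=0:+1/348713164800 = 1/348713164800
(3j)²=2/969 [(8 2 8; 8 -2 -6)], sign=+1
⇒ 4πI² = 16/361
I = (-1)√(16/361/(4π)) = -0.05938838

-0.059388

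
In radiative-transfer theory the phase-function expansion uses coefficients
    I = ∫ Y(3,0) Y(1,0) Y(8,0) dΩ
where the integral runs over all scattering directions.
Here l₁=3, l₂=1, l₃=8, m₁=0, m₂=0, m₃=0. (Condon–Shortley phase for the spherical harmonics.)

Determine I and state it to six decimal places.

0.000000

triangle: need 2≤l₃≤4, have 8; I=0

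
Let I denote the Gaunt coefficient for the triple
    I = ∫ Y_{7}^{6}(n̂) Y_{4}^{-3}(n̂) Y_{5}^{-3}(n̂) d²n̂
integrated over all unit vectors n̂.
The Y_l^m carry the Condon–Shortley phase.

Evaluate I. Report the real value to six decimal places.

0.136138

Rules hold: Σm=0, L=16 even, 3≤5≤11.
N = 15·9·11 = 1485
Δ = 6!·8!·2!/17! = 1/6126120
Racah Σ t=2..4: t=2:+1/69120 t=3:−1/20736 t=4:+1/69120 = -1/51840
⇒ 3j(7 4 5; 0 0 0)² = 280/21879, sgn +1
Racah Σ t=0..1: t=0:+1/3628800 t=1:−1/9676800 = 1/5806080
⇒ 3j(7 4 5; 6 -3 -3)² = 5/408, sgn +1
4πI² = N·(3j₀)²·(3jₘ)² = 875/3757
I = +1·√(0.232899/4π) = 0.13613773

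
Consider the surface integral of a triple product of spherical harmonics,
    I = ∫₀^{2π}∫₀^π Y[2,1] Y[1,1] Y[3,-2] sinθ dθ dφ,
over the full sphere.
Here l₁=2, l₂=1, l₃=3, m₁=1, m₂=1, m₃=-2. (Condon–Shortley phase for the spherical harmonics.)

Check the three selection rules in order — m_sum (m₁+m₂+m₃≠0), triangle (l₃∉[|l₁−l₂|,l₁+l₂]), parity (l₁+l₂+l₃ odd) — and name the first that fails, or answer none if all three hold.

none

azimuthal sum: 1 + 1 − 2 = 0  ✓
1 ≤ 3 ≤ 3 (triangle on l)  ✓
L = 2 + 1 + 3 = 6 (even)  ✓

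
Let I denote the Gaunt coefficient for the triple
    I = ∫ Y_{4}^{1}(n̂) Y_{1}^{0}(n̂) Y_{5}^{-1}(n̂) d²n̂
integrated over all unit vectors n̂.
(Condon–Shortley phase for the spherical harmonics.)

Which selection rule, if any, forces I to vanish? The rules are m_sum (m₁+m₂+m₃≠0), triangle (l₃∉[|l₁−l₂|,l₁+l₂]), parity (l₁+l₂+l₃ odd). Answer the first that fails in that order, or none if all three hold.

azimuthal sum: 1 + 0 − 1 = 0  ✓
3 ≤ 5 ≤ 5 (triangle on l)  ✓
L = 4 + 1 + 5 = 10 (even)  ✓

none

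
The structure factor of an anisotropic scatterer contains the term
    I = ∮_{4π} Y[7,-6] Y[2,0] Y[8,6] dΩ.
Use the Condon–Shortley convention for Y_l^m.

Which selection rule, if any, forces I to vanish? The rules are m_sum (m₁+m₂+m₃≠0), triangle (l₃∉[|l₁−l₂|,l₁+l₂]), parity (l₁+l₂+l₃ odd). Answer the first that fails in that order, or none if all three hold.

m₁+m₂+m₃ = -6 + 0 + 6 = 0  ✓
triangle: |7−2|=5 ≤ l₃=8 ≤ 7+2=9  ✓
parity: l₁+l₂+l₃ = 17 is odd  ✗

parity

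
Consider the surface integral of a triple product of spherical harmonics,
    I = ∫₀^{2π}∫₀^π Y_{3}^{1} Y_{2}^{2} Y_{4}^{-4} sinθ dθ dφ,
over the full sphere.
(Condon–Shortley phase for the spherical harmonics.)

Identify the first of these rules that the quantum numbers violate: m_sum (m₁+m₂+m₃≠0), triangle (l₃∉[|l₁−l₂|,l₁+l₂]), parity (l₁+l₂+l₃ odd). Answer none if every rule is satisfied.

Σmᵢ = -1  ✗
l₃∈[|l₁−l₂|,l₁+l₂]=[1,5], have l₃=4
Σlᵢ = 9 ⇒ odd

m_sum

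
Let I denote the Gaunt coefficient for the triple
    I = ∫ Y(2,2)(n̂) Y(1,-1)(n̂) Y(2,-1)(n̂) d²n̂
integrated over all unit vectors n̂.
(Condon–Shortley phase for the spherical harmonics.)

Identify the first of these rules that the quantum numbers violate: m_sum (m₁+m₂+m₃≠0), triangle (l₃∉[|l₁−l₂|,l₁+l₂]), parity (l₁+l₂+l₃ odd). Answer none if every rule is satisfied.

azimuthal sum: 2 − 1 − 1 = 0  ✓
1 ≤ 2 ≤ 3 (triangle on l)  ✓
L = 2 + 1 + 2 = 5 (odd)  ✗

parity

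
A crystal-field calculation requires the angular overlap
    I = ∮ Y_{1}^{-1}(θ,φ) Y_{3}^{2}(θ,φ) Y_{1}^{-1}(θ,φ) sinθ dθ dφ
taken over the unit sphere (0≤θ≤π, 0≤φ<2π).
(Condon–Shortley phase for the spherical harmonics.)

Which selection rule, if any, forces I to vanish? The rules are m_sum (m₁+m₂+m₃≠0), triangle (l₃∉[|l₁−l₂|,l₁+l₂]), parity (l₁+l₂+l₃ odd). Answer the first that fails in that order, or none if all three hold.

Σmᵢ = 0  ✓
l₃∈[|l₁−l₂|,l₁+l₂]=[2,4], have l₃=1  ✗
Σlᵢ = 5 ⇒ odd

triangle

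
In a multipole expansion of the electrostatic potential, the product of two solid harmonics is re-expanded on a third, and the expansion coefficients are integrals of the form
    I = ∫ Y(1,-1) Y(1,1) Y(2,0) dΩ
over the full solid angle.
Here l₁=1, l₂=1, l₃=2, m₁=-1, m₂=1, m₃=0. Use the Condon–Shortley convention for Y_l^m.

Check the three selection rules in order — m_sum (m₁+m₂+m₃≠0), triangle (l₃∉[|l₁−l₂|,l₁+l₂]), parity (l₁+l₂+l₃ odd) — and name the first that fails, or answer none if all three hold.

azimuthal sum: -1 + 1 + 0 = 0  ✓
0 ≤ 2 ≤ 2 (triangle on l)  ✓
L = 1 + 1 + 2 = 4 (even)  ✓

none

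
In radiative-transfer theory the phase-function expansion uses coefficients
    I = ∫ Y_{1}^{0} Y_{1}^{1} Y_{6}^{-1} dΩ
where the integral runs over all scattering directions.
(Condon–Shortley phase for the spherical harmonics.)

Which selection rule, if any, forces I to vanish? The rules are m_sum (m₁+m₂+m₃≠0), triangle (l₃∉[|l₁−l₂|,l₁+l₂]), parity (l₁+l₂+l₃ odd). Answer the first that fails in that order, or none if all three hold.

triangle

Σmᵢ = 0  ✓
l₃∈[|l₁−l₂|,l₁+l₂]=[0,2], have l₃=6  ✗
Σlᵢ = 8 ⇒ even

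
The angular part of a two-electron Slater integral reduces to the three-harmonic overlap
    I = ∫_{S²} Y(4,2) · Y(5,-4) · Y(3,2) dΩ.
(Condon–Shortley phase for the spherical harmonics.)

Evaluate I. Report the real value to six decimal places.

m-sum 0 ✓  L=12 even ✓  1≤3≤9 ✓
Π(2lᵢ+1) = 9×11×7 = 693
triangle coeff Δ(4,5,3) = 1/180180
Σ_t [2,4]: t=2:+1/576 t=3:−1/144 t=4:+1/576 = -1/288
(3j)²=20/1001 [(4 5 3; 0 0 0)], sign=+1
Σ_t [0,1]: t=0:+1/8640 t=1:−1/2880 = -1/4320
(3j)²=8/429 [(4 5 3; 2 -4 2)], sign=+1
⇒ 4πI² = 480/1859
I = (+1)√(480/1859/(4π)) = 0.14334284

0.143343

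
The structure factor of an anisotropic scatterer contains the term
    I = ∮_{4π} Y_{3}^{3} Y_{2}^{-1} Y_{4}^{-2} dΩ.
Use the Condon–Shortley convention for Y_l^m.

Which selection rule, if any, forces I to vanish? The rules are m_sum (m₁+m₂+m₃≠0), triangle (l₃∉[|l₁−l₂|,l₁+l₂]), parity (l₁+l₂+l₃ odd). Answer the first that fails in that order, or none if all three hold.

azimuthal sum: 3 − 1 − 2 = 0  ✓
1 ≤ 4 ≤ 5 (triangle on l)  ✓
L = 3 + 2 + 4 = 9 (odd)  ✗

parity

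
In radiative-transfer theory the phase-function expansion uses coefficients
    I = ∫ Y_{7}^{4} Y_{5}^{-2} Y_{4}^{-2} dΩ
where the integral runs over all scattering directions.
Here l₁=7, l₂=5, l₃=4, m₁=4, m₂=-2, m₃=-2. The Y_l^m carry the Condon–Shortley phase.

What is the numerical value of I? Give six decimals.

Checks pass: Σm=0; 16 even; l₃=4∈[2,12].
(2·7+1)(2·5+1)(2·4+1) = 1485
Δ: 8! 6! 2! / 17! → 1/6126120
sum: t=3:−1/69120 t=4:+1/20736 t=5:−1/69120 = 1/51840
3j²(7 5 4; 0 0 0) = Δ·Π!·Σ² = 280/21879  (sign +1)
sum: t=1:−1/483840 t=2:+1/172800 t=3:−1/1036800 = 1/362880
3j²(7 5 4; 4 -2 -2) = Δ·Π!·Σ² = 20/1547  (sign +1)
combine: 4πI² = 1485·280/21879·20/1547 = 12000/48841
take √, sign +1: I = 0.13982777

0.139828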